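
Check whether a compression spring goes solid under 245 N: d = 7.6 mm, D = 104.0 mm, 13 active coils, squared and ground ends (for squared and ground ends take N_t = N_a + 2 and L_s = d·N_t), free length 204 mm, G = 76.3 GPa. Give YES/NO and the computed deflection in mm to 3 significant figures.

YES, δ = 113 mm

k = Gd⁴/(8D³N_a) = (76.3×10³)(7.6⁴)/(8·104.0³·13) = 2.1759 N/mm
N_t = 15; L_s = 7.6·15 = 114 mm; δ_solid = L₀ − L_s = 204 − 114 = 90 mm
δ = F/k = 245/2.1759 = 112.6 mm
δ ≥ δ_solid → spring goes solid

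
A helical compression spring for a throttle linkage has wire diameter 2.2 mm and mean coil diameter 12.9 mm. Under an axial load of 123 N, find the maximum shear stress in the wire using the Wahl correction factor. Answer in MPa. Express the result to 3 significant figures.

Spring index C = D/d = 12.9/2.2 = 5.8636
K_W = (4C−1)/(4C−4) + 0.615/C = 22.455/19.455 + 0.1049 = 1.2591
τ₀ = 8FD/(πd³) = 8·123·12.9/(π·2.2³) = 12693.6/33.452 = 379.46 MPa
τ_max = K·τ₀ = 1.2591 × 379.46 = 477.78 MPa

478 MPa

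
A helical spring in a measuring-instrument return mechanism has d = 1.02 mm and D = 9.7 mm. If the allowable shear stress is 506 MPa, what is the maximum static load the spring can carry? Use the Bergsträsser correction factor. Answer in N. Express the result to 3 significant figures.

C = D/d = 9.7/1.02 = 9.5098
K_B = (4C+2)/(4C−3) = 40.039/35.039 = 1.1427
τ_max = K·8FD/(πd³) → F_max = τ_allow·πd³/(8DK)
F_max = 506·π·1.02³/(8·9.7·1.1427) = 1686.9/88.673 = 19.024 N

19.0 N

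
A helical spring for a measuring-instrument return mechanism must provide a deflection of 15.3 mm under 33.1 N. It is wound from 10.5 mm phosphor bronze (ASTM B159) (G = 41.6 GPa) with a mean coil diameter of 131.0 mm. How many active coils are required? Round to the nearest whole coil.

13

Required rate k = F/δ = 33.1/15.3 = 2.1634 N/mm
N_a = Gd⁴/(8D³k) = (41.6×10³ × 10.5⁴)/(8 × 131.0³ × 2.1634)
    = 5.05651e+08 / 3.89081e+07 = 13 → 13 coils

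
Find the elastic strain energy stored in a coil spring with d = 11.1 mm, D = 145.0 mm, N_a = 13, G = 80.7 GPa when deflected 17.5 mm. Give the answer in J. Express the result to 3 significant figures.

0.592 J

k = Gd⁴/(8D³N_a) = (80.7×10³)(11.1⁴)/(8·145.0³·13) = 3.8639 N/mm
U = ½kδ² = 0.5 × 3.8639 × 17.5² = 591.66 N·mm = 0.59166 J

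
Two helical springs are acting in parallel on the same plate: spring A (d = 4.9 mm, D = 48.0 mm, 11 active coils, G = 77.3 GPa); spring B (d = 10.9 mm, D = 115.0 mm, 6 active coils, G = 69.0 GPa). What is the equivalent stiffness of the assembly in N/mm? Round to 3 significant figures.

17.9 N/mm

k_A = Gd⁴/(8D³N_a) = (77.3×10³)(4.9⁴)/(8·48.0³·11) = 4.5789 N/mm
k_B = Gd⁴/(8D³N_a) = (69.0×10³)(10.9⁴)/(8·115.0³·6) = 13.342 N/mm
Parallel: k_eq = 4.5789 + 13.342 = 17.921 N/mm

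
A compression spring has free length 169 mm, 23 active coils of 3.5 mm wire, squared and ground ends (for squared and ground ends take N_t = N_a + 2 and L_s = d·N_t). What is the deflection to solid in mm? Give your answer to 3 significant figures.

N_t = 25; L_s = 3.5·25 = 87.5 mm
δ_solid = L₀ − L_s = 169 − 87.5 = 81.5 mm

81.5 mm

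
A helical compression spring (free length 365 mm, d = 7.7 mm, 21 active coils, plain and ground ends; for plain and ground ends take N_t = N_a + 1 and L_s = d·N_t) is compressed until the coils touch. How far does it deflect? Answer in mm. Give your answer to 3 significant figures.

196 mm

N_t = 22; L_s = 7.7·22 = 169.4 mm
δ_solid = L₀ − L_s = 365 − 169.4 = 195.6 mm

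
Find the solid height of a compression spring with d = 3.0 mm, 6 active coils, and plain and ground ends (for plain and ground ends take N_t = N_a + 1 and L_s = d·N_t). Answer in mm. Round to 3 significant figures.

21.0 mm

plain and ground ends: N_t = N_a + 1 = 6 + 1 = 7
L_s = d·N_t = 3.0 × 7 = 21 mm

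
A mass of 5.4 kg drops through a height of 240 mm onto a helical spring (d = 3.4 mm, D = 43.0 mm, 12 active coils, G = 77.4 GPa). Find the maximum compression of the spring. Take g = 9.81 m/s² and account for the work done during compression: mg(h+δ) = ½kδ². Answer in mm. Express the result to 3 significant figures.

182 mm

k = Gd⁴/(8D³N_a) = (77.4×10³)(3.4⁴)/(8·43.0³·12) = 1.3551 N/mm
W = mg = 5.4 × 9.81 = 52.974 N
½kδ² − Wδ − Wh = 0 → δ = (W + √(W² + 2kWh))/k
δ = (52.974 + √(2806.2 + 34457.5))/1.3551 = (52.974 + 193.04)/1.3551 = 181.54 mm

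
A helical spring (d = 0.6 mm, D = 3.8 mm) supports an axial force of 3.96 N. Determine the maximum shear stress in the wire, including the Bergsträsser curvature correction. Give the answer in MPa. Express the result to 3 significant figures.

Spring index C = D/d = 3.8/0.6 = 6.3333
K_B = (4C+2)/(4C−3) = 27.333/22.333 = 1.2239
τ₀ = 8FD/(πd³) = 8·3.96·3.8/(π·0.6³) = 120.384/0.67858 = 177.4 MPa
τ_max = K·τ₀ = 1.2239 × 177.4 = 217.12 MPa

217 MPa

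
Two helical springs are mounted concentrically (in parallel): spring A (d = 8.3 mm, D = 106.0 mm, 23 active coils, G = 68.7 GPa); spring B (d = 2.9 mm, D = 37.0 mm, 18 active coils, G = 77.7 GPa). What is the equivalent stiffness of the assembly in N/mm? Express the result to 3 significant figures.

2.24 N/mm

k_A = Gd⁴/(8D³N_a) = (68.7×10³)(8.3⁴)/(8·106.0³·23) = 1.4878 N/mm
k_B = Gd⁴/(8D³N_a) = (77.7×10³)(2.9⁴)/(8·37.0³·18) = 0.75343 N/mm
Parallel: k_eq = 1.4878 + 0.75343 = 2.2412 N/mm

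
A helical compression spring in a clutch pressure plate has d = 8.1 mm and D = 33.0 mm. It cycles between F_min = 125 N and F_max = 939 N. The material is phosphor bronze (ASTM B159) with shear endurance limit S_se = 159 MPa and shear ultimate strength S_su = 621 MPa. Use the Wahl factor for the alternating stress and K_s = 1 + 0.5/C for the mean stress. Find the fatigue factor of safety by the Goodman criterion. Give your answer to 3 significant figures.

1.40

C = D/d = 33.0/8.1 = 4.0741; K_W = (4C−1)/(4C−4)+0.615/C = 1.3949; K_s = 1+0.5/C = 1.1227
F_a = (F_max−F_min)/2 = 407 N; F_m = (F_max+F_min)/2 = 532 N
τ_a = K_W·8F_aD/(πd³) = 1.3949 × 64.357 = 89.773 MPa
τ_m = K_s·8F_mD/(πd³) = 1.1227 × 84.122 = 94.446 MPa
Goodman: 1/n_f = τ_a/S_se + τ_m/S_su = 89.773/159 + 94.446/621 = 0.56461 + 0.15209 = 0.7167
n_f = 1/0.7167 = 1.395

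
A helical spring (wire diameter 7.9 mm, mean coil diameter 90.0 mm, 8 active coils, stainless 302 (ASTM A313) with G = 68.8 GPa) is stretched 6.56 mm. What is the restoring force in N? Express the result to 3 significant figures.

k = Gd⁴/(8D³N_a) = (68.8×10³)(7.9⁴)/(8·90.0³·8) = 5.7437 N/mm
F = k·δ = 5.7437 × 6.56 = 37.678 N

37.7 N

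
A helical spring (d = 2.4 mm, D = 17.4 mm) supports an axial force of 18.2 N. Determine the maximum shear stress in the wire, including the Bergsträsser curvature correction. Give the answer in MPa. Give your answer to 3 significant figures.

69.6 MPa

Spring index C = D/d = 17.4/2.4 = 7.2500
K_B = (4C+2)/(4C−3) = 31.000/26.000 = 1.1923
τ₀ = 8FD/(πd³) = 8·18.2·17.4/(π·2.4³) = 2533.44/43.429 = 58.335 MPa
τ_max = K·τ₀ = 1.1923 × 58.335 = 69.553 MPa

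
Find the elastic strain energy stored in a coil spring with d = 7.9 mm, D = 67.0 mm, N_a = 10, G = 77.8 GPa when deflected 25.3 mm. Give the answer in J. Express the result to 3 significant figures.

k = Gd⁴/(8D³N_a) = (77.8×10³)(7.9⁴)/(8·67.0³·10) = 12.594 N/mm
U = ½kδ² = 0.5 × 12.594 × 25.3² = 4030.7 N·mm = 4.0307 J

4.03 J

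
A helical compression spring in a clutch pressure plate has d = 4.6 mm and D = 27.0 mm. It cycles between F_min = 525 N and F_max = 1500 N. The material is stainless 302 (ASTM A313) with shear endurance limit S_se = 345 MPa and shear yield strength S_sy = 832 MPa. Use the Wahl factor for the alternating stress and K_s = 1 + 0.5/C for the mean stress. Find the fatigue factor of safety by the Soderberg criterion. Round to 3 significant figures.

0.457

C = D/d = 27.0/4.6 = 5.8696; K_W = (4C−1)/(4C−4)+0.615/C = 1.2588; K_s = 1+0.5/C = 1.0852
F_a = (F_max−F_min)/2 = 487.5 N; F_m = (F_max+F_min)/2 = 1012.5 N
τ_a = K_W·8F_aD/(πd³) = 1.2588 × 344.35 = 433.47 MPa
τ_m = K_s·8F_mD/(πd³) = 1.0852 × 715.2 = 776.12 MPa
Soderberg: 1/n_f = τ_a/S_se + τ_m/S_sy = 433.47/345 + 776.12/832 = 1.25644 + 0.93284 = 2.1893
n_f = 1/2.1893 = 0.4568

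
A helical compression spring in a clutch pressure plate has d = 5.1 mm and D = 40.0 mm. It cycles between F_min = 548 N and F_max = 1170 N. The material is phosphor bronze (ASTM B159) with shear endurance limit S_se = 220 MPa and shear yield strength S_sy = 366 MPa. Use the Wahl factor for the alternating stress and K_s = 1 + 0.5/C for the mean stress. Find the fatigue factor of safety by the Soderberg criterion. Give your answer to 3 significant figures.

C = D/d = 40.0/5.1 = 7.8431; K_W = (4C−1)/(4C−4)+0.615/C = 1.1880; K_s = 1+0.5/C = 1.0637
F_a = (F_max−F_min)/2 = 311 N; F_m = (F_max+F_min)/2 = 859 N
τ_a = K_W·8F_aD/(πd³) = 1.1880 × 238.81 = 283.71 MPa
τ_m = K_s·8F_mD/(πd³) = 1.0637 × 659.6 = 701.65 MPa
Soderberg: 1/n_f = τ_a/S_se + τ_m/S_sy = 283.71/220 + 701.65/366 = 1.28958 + 1.91708 = 3.2067
n_f = 1/3.2067 = 0.3119

0.312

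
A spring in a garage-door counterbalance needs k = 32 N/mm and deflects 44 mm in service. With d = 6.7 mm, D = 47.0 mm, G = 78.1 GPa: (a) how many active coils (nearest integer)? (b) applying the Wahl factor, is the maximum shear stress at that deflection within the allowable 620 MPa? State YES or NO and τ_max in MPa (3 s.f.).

(a) 6 coils; (b) NO, τ_max = 670 MPa

N_a = Gd⁴/(8D³k) = (78.1×10³)(6.7⁴)/(8·47.0³·32) = 5.921 → N_a = 6
Actual rate k = Gd⁴/(8D³·6) = 31.58 N/mm
Working load F = kδ = 31.58·44 = 1389.5 N
C = 47.0/6.7 = 7.0149; K_W = (4C−1)/(4C−4)+0.615/C = 1.2124
τ_max = K_W·8FD/(πd³) = 1.2124·552.94 = 670.37 MPa
τ_max > 620 MPa → exceeds allowable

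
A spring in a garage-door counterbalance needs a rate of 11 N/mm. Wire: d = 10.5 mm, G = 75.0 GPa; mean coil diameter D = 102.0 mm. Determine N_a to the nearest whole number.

N_a = Gd⁴/(8D³k) = (75.0×10³ × 10.5⁴)/(8 × 102.0³ × 11)
    = 9.1163e+08 / 9.33863e+07 = 9.762 → 10 coils

10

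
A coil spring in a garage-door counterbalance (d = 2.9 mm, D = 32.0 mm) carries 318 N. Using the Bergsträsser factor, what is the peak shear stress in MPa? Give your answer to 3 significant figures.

Spring index C = D/d = 32.0/2.9 = 11.0345
K_B = (4C+2)/(4C−3) = 46.138/41.138 = 1.1215
τ₀ = 8FD/(πd³) = 8·318·32.0/(π·2.9³) = 81408/76.62 = 1062.5 MPa
τ_max = K·τ₀ = 1.1215 × 1062.5 = 1191.6 MPa

1190 MPa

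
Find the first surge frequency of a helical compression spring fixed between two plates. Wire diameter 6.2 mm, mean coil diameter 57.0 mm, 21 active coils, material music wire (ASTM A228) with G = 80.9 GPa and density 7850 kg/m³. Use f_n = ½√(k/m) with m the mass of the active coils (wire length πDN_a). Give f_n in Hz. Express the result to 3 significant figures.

k = Gd⁴/(8D³N_a) = (80.9×10³)(6.2⁴)/(8·57.0³·21) = 3.8422 N/mm = 3842.2 N/m
Wire length L = πDN_a = π·57.0·21 = 3760.5 mm
m = ρ·(πd²/4)·L = 7850 × 30.191×10⁻⁶ m² × 3.7605 m = 0.89122 kg
f_n = ½√(k/m) = 0.5·√(3842.2/0.89122) = 0.5·√(4311.2) = 32.83 Hz

32.8 Hz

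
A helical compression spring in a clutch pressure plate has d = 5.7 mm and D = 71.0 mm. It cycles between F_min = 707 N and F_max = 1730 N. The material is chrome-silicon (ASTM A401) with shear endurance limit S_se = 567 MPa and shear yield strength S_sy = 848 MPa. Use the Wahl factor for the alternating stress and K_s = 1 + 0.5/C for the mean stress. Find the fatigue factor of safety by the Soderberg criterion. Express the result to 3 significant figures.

0.410

C = D/d = 71.0/5.7 = 12.4561; K_W = (4C−1)/(4C−4)+0.615/C = 1.1148; K_s = 1+0.5/C = 1.0401
F_a = (F_max−F_min)/2 = 511.5 N; F_m = (F_max+F_min)/2 = 1218.5 N
τ_a = K_W·8F_aD/(πd³) = 1.1148 × 499.37 = 556.71 MPa
τ_m = K_s·8F_mD/(πd³) = 1.0401 × 1189.6 = 1237.3 MPa
Soderberg: 1/n_f = τ_a/S_se + τ_m/S_sy = 556.71/567 + 1237.3/848 = 0.98186 + 1.45914 = 2.441
n_f = 1/2.441 = 0.4097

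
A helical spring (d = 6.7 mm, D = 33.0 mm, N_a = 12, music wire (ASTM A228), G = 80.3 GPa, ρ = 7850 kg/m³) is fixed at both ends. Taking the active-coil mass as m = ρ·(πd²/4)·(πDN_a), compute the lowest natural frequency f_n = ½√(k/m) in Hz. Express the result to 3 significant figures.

k = Gd⁴/(8D³N_a) = (80.3×10³)(6.7⁴)/(8·33.0³·12) = 46.903 N/mm = 46903 N/m
Wire length L = πDN_a = π·33.0·12 = 1244.1 mm
m = ρ·(πd²/4)·L = 7850 × 35.257×10⁻⁶ m² × 1.2441 m = 0.34431 kg
f_n = ½√(k/m) = 0.5·√(46903/0.34431) = 0.5·√(1.3622e+05) = 184.54 Hz

185 Hz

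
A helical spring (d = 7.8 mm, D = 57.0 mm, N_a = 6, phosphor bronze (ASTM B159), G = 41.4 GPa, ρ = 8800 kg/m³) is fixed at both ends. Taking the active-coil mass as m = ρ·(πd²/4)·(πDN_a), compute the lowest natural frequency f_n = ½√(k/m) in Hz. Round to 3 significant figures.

k = Gd⁴/(8D³N_a) = (41.4×10³)(7.8⁴)/(8·57.0³·6) = 17.239 N/mm = 17239 N/m
Wire length L = πDN_a = π·57.0·6 = 1074.4 mm
m = ρ·(πd²/4)·L = 8800 × 47.784×10⁻⁶ m² × 1.0744 m = 0.45179 kg
f_n = ½√(k/m) = 0.5·√(17239/0.45179) = 0.5·√(38157) = 97.669 Hz

97.7 Hz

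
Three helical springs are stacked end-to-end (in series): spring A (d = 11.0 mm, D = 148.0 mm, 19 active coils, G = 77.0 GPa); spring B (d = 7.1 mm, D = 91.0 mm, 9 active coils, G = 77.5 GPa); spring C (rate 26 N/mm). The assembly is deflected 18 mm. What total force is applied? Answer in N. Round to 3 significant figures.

k_A = Gd⁴/(8D³N_a) = (77.0×10³)(11.0⁴)/(8·148.0³·19) = 2.2879 N/mm
k_B = Gd⁴/(8D³N_a) = (77.5×10³)(7.1⁴)/(8·91.0³·9) = 3.6298 N/mm
Series: 1/k_eq = 1/2.2879 + 1/3.6298 + 1/26 = 0.75105; k_eq = 1.3315 N/mm
F = k_eq·δ = 1.3315·18 = 23.967 N

24.0 N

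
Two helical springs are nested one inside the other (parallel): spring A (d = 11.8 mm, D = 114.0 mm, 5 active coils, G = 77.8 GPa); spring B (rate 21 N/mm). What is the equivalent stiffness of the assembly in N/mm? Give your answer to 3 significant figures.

k_A = Gd⁴/(8D³N_a) = (77.8×10³)(11.8⁴)/(8·114.0³·5) = 25.453 N/mm
Parallel: k_eq = 25.453 + 21 = 46.453 N/mm

46.5 N/mm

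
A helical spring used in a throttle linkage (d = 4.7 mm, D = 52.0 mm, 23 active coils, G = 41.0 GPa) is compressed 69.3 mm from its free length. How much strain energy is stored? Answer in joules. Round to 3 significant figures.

k = Gd⁴/(8D³N_a) = (41.0×10³)(4.7⁴)/(8·52.0³·23) = 0.7733 N/mm
U = ½kδ² = 0.5 × 0.7733 × 69.3² = 1856.9 N·mm = 1.8569 J

1.86 J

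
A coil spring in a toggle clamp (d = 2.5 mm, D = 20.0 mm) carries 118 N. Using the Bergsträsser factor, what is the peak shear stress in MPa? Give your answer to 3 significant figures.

Spring index C = D/d = 20.0/2.5 = 8.0000
K_B = (4C+2)/(4C−3) = 34.000/29.000 = 1.1724
τ₀ = 8FD/(πd³) = 8·118·20.0/(π·2.5³) = 18880/49.087 = 384.62 MPa
τ_max = K·τ₀ = 1.1724 × 384.62 = 450.93 MPa

451 MPa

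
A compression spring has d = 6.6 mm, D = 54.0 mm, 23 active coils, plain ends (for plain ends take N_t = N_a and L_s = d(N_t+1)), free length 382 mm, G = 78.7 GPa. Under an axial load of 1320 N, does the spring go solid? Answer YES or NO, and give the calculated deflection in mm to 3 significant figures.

YES, δ = 256 mm

k = Gd⁴/(8D³N_a) = (78.7×10³)(6.6⁴)/(8·54.0³·23) = 5.1541 N/mm
N_t = 23; L_s = 6.6·24 = 158.4 mm; δ_solid = L₀ − L_s = 382 − 158.4 = 223.6 mm
δ = F/k = 1320/5.1541 = 256.11 mm
δ ≥ δ_solid → spring goes solid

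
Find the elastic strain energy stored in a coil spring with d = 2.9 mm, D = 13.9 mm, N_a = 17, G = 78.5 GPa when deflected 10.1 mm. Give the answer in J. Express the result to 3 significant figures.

0.775 J

k = Gd⁴/(8D³N_a) = (78.5×10³)(2.9⁴)/(8·13.9³·17) = 15.201 N/mm
U = ½kδ² = 0.5 × 15.201 × 10.1² = 775.34 N·mm = 0.77534 J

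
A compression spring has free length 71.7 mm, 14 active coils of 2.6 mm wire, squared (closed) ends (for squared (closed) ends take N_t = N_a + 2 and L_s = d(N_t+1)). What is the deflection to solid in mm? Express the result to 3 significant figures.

N_t = 16; L_s = 2.6·17 = 44.2 mm
δ_solid = L₀ − L_s = 71.7 − 44.2 = 27.5 mm

27.5 mm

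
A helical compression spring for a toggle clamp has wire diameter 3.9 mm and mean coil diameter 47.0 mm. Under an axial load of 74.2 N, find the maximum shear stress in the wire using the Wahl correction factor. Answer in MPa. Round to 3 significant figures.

Spring index C = D/d = 47.0/3.9 = 12.0513
K_W = (4C−1)/(4C−4) + 0.615/C = 47.205/44.205 + 0.0510 = 1.1189
τ₀ = 8FD/(πd³) = 8·74.2·47.0/(π·3.9³) = 27899.2/186.36 = 149.71 MPa
τ_max = K·τ₀ = 1.1189 × 149.71 = 167.51 MPa

168 MPa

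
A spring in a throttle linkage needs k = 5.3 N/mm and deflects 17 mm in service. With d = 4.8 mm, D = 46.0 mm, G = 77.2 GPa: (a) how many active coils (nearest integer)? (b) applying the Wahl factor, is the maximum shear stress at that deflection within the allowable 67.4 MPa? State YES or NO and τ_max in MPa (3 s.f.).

(a) 10 coils; (b) NO, τ_max = 109 MPa

N_a = Gd⁴/(8D³k) = (77.2×10³)(4.8⁴)/(8·46.0³·5.3) = 9.93 → N_a = 10
Actual rate k = Gd⁴/(8D³·10) = 5.2628 N/mm
Working load F = kδ = 5.2628·17 = 89.468 N
C = 46.0/4.8 = 9.5833; K_W = (4C−1)/(4C−4)+0.615/C = 1.1516
τ_max = K_W·8FD/(πd³) = 1.1516·94.764 = 109.13 MPa
τ_max > 67.4 MPa → exceeds allowable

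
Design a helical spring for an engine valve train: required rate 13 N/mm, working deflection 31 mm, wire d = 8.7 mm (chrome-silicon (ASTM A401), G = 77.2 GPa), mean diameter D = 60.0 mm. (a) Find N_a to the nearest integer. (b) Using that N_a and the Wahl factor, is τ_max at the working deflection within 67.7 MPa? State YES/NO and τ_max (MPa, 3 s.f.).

N_a = Gd⁴/(8D³k) = (77.2×10³)(8.7⁴)/(8·60.0³·13) = 19.69 → N_a = 20
Actual rate k = Gd⁴/(8D³·20) = 12.797 N/mm
Working load F = kδ = 12.797·31 = 396.72 N
C = 60.0/8.7 = 6.8966; K_W = (4C−1)/(4C−4)+0.615/C = 1.2164
τ_max = K_W·8FD/(πd³) = 1.2164·92.048 = 111.96 MPa
τ_max > 67.7 MPa → exceeds allowable

(a) 20 coils; (b) NO, τ_max = 112 MPa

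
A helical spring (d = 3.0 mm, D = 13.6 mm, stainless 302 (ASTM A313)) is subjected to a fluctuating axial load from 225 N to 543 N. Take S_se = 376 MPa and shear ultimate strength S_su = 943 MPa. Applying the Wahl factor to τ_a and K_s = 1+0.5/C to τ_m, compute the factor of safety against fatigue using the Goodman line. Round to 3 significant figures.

0.763

C = D/d = 13.6/3.0 = 4.5333; K_W = (4C−1)/(4C−4)+0.615/C = 1.3479; K_s = 1+0.5/C = 1.1103
F_a = (F_max−F_min)/2 = 159 N; F_m = (F_max+F_min)/2 = 384 N
τ_a = K_W·8F_aD/(πd³) = 1.3479 × 203.94 = 274.9 MPa
τ_m = K_s·8F_mD/(πd³) = 1.1103 × 492.55 = 546.87 MPa
Goodman: 1/n_f = τ_a/S_se + τ_m/S_su = 274.9/376 + 546.87/943 = 0.73112 + 0.57993 = 1.311
n_f = 1/1.311 = 0.7627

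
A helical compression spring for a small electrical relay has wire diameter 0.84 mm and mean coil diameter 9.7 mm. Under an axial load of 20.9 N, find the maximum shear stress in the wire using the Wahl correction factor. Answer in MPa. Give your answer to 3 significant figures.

Spring index C = D/d = 9.7/0.84 = 11.5476
K_W = (4C−1)/(4C−4) + 0.615/C = 45.190/42.190 + 0.0533 = 1.1244
τ₀ = 8FD/(πd³) = 8·20.9·9.7/(π·0.84³) = 1621.84/1.862 = 871 MPa
τ_max = K·τ₀ = 1.1244 × 871 = 979.33 MPa

979 MPa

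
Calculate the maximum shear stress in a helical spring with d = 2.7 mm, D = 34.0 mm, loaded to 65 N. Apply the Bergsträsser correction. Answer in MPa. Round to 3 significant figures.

316 MPa

Spring index C = D/d = 34.0/2.7 = 12.5926
K_B = (4C+2)/(4C−3) = 52.370/47.370 = 1.1056
τ₀ = 8FD/(πd³) = 8·65·34.0/(π·2.7³) = 17680/61.836 = 285.92 MPa
τ_max = K·τ₀ = 1.1056 × 285.92 = 316.1 MPa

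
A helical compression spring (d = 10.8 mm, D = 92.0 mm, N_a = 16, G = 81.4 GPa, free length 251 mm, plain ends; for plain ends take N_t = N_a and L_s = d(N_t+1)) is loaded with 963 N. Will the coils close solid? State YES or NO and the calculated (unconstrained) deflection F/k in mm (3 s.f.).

k = Gd⁴/(8D³N_a) = (81.4×10³)(10.8⁴)/(8·92.0³·16) = 11.111 N/mm
N_t = 16; L_s = 10.8·17 = 183.6 mm; δ_solid = L₀ − L_s = 251 − 183.6 = 67.4 mm
δ = F/k = 963/11.111 = 86.672 mm
δ ≥ δ_solid → spring goes solid

YES, δ = 86.7 mm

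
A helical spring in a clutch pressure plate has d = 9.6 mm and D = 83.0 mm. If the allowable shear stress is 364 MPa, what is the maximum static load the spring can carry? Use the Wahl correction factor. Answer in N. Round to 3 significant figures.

1300 N

C = D/d = 83.0/9.6 = 8.6458
K_W = (4C−1)/(4C−4) + 0.615/C = 33.583/30.583 + 0.0711 = 1.1692
τ_max = K·8FD/(πd³) → F_max = τ_allow·πd³/(8DK)
F_max = 364·π·9.6³/(8·83.0·1.1692) = 1.0117e+06/776.37 = 1303.2 N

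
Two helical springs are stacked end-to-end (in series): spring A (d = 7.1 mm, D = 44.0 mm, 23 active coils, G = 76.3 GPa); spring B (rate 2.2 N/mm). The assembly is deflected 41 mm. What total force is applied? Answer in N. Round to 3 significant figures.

76.6 N

k_A = Gd⁴/(8D³N_a) = (76.3×10³)(7.1⁴)/(8·44.0³·23) = 12.37 N/mm
Series: 1/k_eq = 1/12.37 + 1/2.2 = 0.53538; k_eq = 1.8678 N/mm
F = k_eq·δ = 1.8678·41 = 76.581 N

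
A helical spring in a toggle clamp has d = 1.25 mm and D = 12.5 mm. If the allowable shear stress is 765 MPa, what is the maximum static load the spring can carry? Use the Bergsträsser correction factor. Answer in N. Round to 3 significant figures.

41.4 N

C = D/d = 12.5/1.25 = 10.0000
K_B = (4C+2)/(4C−3) = 42.000/37.000 = 1.1351
τ_max = K·8FD/(πd³) → F_max = τ_allow·πd³/(8DK)
F_max = 765·π·1.25³/(8·12.5·1.1351) = 4694/113.51 = 41.352 N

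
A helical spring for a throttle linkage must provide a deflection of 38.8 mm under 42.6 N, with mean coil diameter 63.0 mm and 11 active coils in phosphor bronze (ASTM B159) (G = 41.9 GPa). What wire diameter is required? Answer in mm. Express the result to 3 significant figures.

4.90 mm

Required rate k = F/δ = 42.6/38.8 = 1.0979 N/mm
d = (8D³N_a·k / G)^(1/4) = (8·63.0³·11·1.0979 / (41.9×10³))^0.25
  = (576.59)^0.25 = 4.9002 mm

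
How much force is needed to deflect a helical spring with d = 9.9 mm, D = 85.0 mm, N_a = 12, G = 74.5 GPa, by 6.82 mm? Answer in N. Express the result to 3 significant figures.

k = Gd⁴/(8D³N_a) = (74.5×10³)(9.9⁴)/(8·85.0³·12) = 12.139 N/mm
F = k·δ = 12.139 × 6.82 = 82.785 N

82.8 N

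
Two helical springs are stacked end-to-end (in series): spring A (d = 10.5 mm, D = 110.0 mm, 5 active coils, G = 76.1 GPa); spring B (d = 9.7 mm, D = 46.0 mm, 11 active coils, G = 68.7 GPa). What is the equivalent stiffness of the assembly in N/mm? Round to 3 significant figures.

k_A = Gd⁴/(8D³N_a) = (76.1×10³)(10.5⁴)/(8·110.0³·5) = 17.374 N/mm
k_B = Gd⁴/(8D³N_a) = (68.7×10³)(9.7⁴)/(8·46.0³·11) = 71.005 N/mm
Series: 1/k_eq = 1/17.374 + 1/71.005 = 0.07164; k_eq = 13.959 N/mm

14.0 N/mm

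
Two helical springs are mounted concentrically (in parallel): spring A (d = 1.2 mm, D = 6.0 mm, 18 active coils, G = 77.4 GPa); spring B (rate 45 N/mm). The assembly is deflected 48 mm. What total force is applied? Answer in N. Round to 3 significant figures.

2410 N

k_A = Gd⁴/(8D³N_a) = (77.4×10³)(1.2⁴)/(8·6.0³·18) = 5.16 N/mm
Parallel: k_eq = 5.16 + 45 = 50.16 N/mm
F = k_eq·δ = 50.16·48 = 2407.7 N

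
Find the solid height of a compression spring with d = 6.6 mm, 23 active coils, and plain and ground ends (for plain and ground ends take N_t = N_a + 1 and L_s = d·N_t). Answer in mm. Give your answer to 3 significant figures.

158 mm

plain and ground ends: N_t = N_a + 1 = 23 + 1 = 24
L_s = d·N_t = 6.6 × 24 = 158.4 mm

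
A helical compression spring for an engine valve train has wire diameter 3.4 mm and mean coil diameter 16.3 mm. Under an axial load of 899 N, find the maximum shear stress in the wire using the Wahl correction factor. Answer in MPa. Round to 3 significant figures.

Spring index C = D/d = 16.3/3.4 = 4.7941
K_W = (4C−1)/(4C−4) + 0.615/C = 18.176/15.176 + 0.1283 = 1.3260
τ₀ = 8FD/(πd³) = 8·899·16.3/(π·3.4³) = 117230/123.48 = 949.4 MPa
τ_max = K·τ₀ = 1.3260 × 949.4 = 1258.9 MPa

1260 MPa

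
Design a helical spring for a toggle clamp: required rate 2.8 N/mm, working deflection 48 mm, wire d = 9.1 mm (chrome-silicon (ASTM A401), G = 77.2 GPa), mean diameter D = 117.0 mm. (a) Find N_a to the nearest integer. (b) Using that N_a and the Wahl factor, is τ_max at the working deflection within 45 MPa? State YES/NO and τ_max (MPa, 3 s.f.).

N_a = Gd⁴/(8D³k) = (77.2×10³)(9.1⁴)/(8·117.0³·2.8) = 14.76 → N_a = 15
Actual rate k = Gd⁴/(8D³·15) = 2.7545 N/mm
Working load F = kδ = 2.7545·48 = 132.22 N
C = 117.0/9.1 = 12.8571; K_W = (4C−1)/(4C−4)+0.615/C = 1.1111
τ_max = K_W·8FD/(πd³) = 1.1111·52.274 = 58.081 MPa
τ_max > 45 MPa → exceeds allowable

(a) 15 coils; (b) NO, τ_max = 58.1 MPa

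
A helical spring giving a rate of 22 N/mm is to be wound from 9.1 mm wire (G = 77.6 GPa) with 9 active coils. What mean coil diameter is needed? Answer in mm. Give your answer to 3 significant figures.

69.5 mm

D = (Gd⁴/(8N_a·k))^(1/3) = (77.6×10³·9.1⁴/(8·9·22))^(1/3)
  = (335948)^(1/3) = 69.5169 mm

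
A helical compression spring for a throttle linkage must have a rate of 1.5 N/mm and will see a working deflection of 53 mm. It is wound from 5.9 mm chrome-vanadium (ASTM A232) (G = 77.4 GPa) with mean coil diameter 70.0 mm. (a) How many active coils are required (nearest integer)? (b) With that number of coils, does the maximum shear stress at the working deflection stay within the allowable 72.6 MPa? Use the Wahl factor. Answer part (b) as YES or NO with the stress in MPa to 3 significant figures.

(a) 23 coils; (b) NO, τ_max = 76.6 MPa

N_a = Gd⁴/(8D³k) = (77.4×10³)(5.9⁴)/(8·70.0³·1.5) = 22.79 → N_a = 23
Actual rate k = Gd⁴/(8D³·23) = 1.4861 N/mm
Working load F = kδ = 1.4861·53 = 78.761 N
C = 70.0/5.9 = 11.8644; K_W = (4C−1)/(4C−4)+0.615/C = 1.1209
τ_max = K_W·8FD/(πd³) = 1.1209·68.359 = 76.621 MPa
τ_max > 72.6 MPa → exceeds allowable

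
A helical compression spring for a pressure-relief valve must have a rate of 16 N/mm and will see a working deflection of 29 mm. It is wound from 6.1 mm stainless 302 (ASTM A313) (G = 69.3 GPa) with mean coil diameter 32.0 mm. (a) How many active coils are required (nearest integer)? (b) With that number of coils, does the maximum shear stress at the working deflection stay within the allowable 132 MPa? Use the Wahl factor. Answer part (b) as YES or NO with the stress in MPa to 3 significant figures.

(a) 23 coils; (b) NO, τ_max = 214 MPa

N_a = Gd⁴/(8D³k) = (69.3×10³)(6.1⁴)/(8·32.0³·16) = 22.88 → N_a = 23
Actual rate k = Gd⁴/(8D³·23) = 15.914 N/mm
Working load F = kδ = 15.914·29 = 461.51 N
C = 32.0/6.1 = 5.2459; K_W = (4C−1)/(4C−4)+0.615/C = 1.2939
τ_max = K_W·8FD/(πd³) = 1.2939·165.69 = 214.38 MPa
τ_max > 132 MPa → exceeds allowable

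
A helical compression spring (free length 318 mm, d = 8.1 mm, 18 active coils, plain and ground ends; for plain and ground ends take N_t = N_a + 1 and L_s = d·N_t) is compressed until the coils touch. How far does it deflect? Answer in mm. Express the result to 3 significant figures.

N_t = 19; L_s = 8.1·19 = 153.9 mm
δ_solid = L₀ − L_s = 318 − 153.9 = 164.1 mm

164 mm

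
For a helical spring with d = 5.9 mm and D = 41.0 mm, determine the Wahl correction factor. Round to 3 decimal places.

1.215

C = D/d = 41.0/5.9 = 6.9492
K_W = (4C−1)/(4C−4) + 0.615/C = 26.797/23.797 + 0.0885 = 1.2146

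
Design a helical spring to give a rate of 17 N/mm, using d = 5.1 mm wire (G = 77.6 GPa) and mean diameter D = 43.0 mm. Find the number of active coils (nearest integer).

N_a = Gd⁴/(8D³k) = (77.6×10³ × 5.1⁴)/(8 × 43.0³ × 17)
    = 5.2498e+07 / 1.0813e+07 = 4.855 → 5 coils

5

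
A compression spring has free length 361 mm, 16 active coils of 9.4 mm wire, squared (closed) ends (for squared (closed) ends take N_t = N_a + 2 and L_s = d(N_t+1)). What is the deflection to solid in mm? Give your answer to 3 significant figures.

N_t = 18; L_s = 9.4·19 = 178.6 mm
δ_solid = L₀ − L_s = 361 − 178.6 = 182.4 mm

182 mm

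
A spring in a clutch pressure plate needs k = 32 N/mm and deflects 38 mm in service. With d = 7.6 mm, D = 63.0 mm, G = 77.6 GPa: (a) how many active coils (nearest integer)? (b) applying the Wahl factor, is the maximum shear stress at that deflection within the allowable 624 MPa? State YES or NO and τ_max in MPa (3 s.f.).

(a) 4 coils; (b) YES, τ_max = 529 MPa

N_a = Gd⁴/(8D³k) = (77.6×10³)(7.6⁴)/(8·63.0³·32) = 4.044 → N_a = 4
Actual rate k = Gd⁴/(8D³·4) = 32.355 N/mm
Working load F = kδ = 32.355·38 = 1229.5 N
C = 63.0/7.6 = 8.2895; K_W = (4C−1)/(4C−4)+0.615/C = 1.1771
τ_max = K_W·8FD/(πd³) = 1.1771·449.33 = 528.9 MPa
τ_max ≤ 624 MPa → acceptable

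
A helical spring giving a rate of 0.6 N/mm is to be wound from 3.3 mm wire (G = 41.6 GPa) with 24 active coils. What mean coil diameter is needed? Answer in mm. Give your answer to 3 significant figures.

D = (Gd⁴/(8N_a·k))^(1/3) = (41.6×10³·3.3⁴/(8·24·0.6))^(1/3)
  = (42824.9)^(1/3) = 34.9864 mm

35.0 mm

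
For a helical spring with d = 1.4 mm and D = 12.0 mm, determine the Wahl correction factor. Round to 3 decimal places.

C = D/d = 12.0/1.4 = 8.5714
K_W = (4C−1)/(4C−4) + 0.615/C = 33.286/30.286 + 0.0717 = 1.1708

1.171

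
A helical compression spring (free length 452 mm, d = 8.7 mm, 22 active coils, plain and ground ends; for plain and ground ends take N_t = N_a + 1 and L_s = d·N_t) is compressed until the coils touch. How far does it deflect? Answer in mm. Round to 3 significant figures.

252 mm

N_t = 23; L_s = 8.7·23 = 200.1 mm
δ_solid = L₀ − L_s = 452 − 200.1 = 251.9 mm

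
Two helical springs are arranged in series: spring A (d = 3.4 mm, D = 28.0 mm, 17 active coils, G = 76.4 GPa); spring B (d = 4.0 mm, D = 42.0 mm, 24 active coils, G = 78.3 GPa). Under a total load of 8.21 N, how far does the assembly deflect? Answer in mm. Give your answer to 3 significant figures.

8.23 mm

k_A = Gd⁴/(8D³N_a) = (76.4×10³)(3.4⁴)/(8·28.0³·17) = 3.4198 N/mm
k_B = Gd⁴/(8D³N_a) = (78.3×10³)(4.0⁴)/(8·42.0³·24) = 1.4091 N/mm
Series: 1/k_eq = 1/3.4198 + 1/1.4091 = 1.0021; k_eq = 0.99793 N/mm
δ = F/k_eq = 8.21/0.99793 = 8.227 mm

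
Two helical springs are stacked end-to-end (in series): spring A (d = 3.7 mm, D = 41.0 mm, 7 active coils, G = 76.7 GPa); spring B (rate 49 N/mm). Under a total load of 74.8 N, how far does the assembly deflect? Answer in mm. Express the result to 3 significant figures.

21.6 mm

k_A = Gd⁴/(8D³N_a) = (76.7×10³)(3.7⁴)/(8·41.0³·7) = 3.7245 N/mm
Series: 1/k_eq = 1/3.7245 + 1/49 = 0.2889; k_eq = 3.4614 N/mm
δ = F/k_eq = 74.8/3.4614 = 21.61 mm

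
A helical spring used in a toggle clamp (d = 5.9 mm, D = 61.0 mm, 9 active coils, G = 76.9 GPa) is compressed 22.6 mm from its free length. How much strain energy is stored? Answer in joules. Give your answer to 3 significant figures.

1.46 J

k = Gd⁴/(8D³N_a) = (76.9×10³)(5.9⁴)/(8·61.0³·9) = 5.7018 N/mm
U = ½kδ² = 0.5 × 5.7018 × 22.6² = 1456.1 N·mm = 1.4561 J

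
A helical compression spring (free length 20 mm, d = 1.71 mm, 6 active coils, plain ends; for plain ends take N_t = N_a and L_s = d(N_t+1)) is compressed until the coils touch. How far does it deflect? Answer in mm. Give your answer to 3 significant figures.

N_t = 6; L_s = 1.71·7 = 11.97 mm
δ_solid = L₀ − L_s = 20 − 11.97 = 8.03 mm

8.03 mm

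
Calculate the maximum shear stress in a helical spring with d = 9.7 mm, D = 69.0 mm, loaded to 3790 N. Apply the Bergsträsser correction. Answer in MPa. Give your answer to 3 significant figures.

873 MPa

Spring index C = D/d = 69.0/9.7 = 7.1134
K_B = (4C+2)/(4C−3) = 30.454/25.454 = 1.1964
τ₀ = 8FD/(πd³) = 8·3790·69.0/(π·9.7³) = 2.09208e+06/2867.2 = 729.65 MPa
τ_max = K·τ₀ = 1.1964 × 729.65 = 872.98 MPa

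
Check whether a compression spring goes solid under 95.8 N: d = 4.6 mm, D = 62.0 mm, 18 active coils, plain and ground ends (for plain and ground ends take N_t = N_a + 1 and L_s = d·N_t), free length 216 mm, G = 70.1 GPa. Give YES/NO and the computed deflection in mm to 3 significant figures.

k = Gd⁴/(8D³N_a) = (70.1×10³)(4.6⁴)/(8·62.0³·18) = 0.91456 N/mm
N_t = 19; L_s = 4.6·19 = 87.4 mm; δ_solid = L₀ − L_s = 216 − 87.4 = 128.6 mm
δ = F/k = 95.8/0.91456 = 104.75 mm
δ < δ_solid → spring does not go solid

NO, δ = 105 mm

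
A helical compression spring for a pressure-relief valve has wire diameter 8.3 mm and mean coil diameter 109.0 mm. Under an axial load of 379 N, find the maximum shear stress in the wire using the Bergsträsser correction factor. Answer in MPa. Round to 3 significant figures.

Spring index C = D/d = 109.0/8.3 = 13.1325
K_B = (4C+2)/(4C−3) = 54.530/49.530 = 1.1009
τ₀ = 8FD/(πd³) = 8·379·109.0/(π·8.3³) = 330488/1796.3 = 183.98 MPa
τ_max = K·τ₀ = 1.1009 × 183.98 = 202.55 MPa

203 MPa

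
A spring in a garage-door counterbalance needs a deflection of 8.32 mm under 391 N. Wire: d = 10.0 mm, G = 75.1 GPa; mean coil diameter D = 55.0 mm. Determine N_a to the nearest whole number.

Required rate k = F/δ = 391/8.32 = 46.995 N/mm
N_a = Gd⁴/(8D³k) = (75.1×10³ × 10.0⁴)/(8 × 55.0³ × 46.995)
    = 7.51e+08 / 6.25506e+07 = 12.01 → 12 coils

12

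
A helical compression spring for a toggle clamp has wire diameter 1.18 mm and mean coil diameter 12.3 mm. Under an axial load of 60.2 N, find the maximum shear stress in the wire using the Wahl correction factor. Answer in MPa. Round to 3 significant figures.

1310 MPa

Spring index C = D/d = 12.3/1.18 = 10.4237
K_W = (4C−1)/(4C−4) + 0.615/C = 40.695/37.695 + 0.0590 = 1.1386
τ₀ = 8FD/(πd³) = 8·60.2·12.3/(π·1.18³) = 5923.68/5.1617 = 1147.6 MPa
τ_max = K·τ₀ = 1.1386 × 1147.6 = 1306.7 MPa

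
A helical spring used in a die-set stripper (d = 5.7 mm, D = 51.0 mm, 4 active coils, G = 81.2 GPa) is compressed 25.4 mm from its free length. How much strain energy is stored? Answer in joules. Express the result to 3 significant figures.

k = Gd⁴/(8D³N_a) = (81.2×10³)(5.7⁴)/(8·51.0³·4) = 20.193 N/mm
U = ½kδ² = 0.5 × 20.193 × 25.4² = 6513.8 N·mm = 6.5138 J

6.51 J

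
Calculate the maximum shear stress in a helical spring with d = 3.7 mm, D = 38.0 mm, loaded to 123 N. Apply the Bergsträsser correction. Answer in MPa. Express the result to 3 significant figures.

266 MPa

Spring index C = D/d = 38.0/3.7 = 10.2703
K_B = (4C+2)/(4C−3) = 43.081/38.081 = 1.1313
τ₀ = 8FD/(πd³) = 8·123·38.0/(π·3.7³) = 37392/159.13 = 234.98 MPa
τ_max = K·τ₀ = 1.1313 × 234.98 = 265.83 MPa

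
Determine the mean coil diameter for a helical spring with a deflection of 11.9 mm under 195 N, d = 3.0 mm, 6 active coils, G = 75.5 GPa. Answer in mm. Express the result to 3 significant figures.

19.8 mm

Required rate k = F/δ = 195/11.9 = 16.387 N/mm
D = (Gd⁴/(8N_a·k))^(1/3) = (75.5×10³·3.0⁴/(8·6·16.387))^(1/3)
  = (7775.05)^(1/3) = 19.8108 mm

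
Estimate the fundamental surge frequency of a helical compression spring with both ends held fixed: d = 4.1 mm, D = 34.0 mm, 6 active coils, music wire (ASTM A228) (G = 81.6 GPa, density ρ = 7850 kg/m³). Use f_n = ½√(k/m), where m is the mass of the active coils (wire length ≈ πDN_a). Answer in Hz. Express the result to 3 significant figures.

k = Gd⁴/(8D³N_a) = (81.6×10³)(4.1⁴)/(8·34.0³·6) = 12.222 N/mm = 12222 N/m
Wire length L = πDN_a = π·34.0·6 = 640.88 mm
m = ρ·(πd²/4)·L = 7850 × 13.203×10⁻⁶ m² × 0.64088 m = 0.066421 kg
f_n = ½√(k/m) = 0.5·√(12222/0.066421) = 0.5·√(1.8401e+05) = 214.48 Hz

214 Hz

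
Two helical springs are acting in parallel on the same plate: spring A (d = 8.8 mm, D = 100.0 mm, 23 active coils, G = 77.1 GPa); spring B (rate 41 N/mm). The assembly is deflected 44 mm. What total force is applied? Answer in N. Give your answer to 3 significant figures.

k_A = Gd⁴/(8D³N_a) = (77.1×10³)(8.8⁴)/(8·100.0³·23) = 2.5129 N/mm
Parallel: k_eq = 2.5129 + 41 = 43.513 N/mm
F = k_eq·δ = 43.513·44 = 1914.6 N

1910 N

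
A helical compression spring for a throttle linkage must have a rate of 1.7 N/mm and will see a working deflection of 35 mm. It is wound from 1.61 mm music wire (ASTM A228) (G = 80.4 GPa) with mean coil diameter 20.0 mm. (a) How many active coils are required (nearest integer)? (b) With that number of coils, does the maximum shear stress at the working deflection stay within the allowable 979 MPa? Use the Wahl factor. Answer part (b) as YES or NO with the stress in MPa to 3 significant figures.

(a) 5 coils; (b) YES, τ_max = 804 MPa

N_a = Gd⁴/(8D³k) = (80.4×10³)(1.61⁴)/(8·20.0³·1.7) = 4.965 → N_a = 5
Actual rate k = Gd⁴/(8D³·5) = 1.6881 N/mm
Working load F = kδ = 1.6881·35 = 59.085 N
C = 20.0/1.61 = 12.4224; K_W = (4C−1)/(4C−4)+0.615/C = 1.1152
τ_max = K_W·8FD/(πd³) = 1.1152·721.06 = 804.1 MPa
τ_max ≤ 979 MPa → acceptable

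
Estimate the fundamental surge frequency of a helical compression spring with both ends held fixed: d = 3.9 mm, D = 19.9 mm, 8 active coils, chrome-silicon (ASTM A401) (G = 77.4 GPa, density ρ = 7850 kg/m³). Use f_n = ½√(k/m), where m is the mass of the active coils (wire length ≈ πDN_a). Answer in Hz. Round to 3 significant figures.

435 Hz

k = Gd⁴/(8D³N_a) = (77.4×10³)(3.9⁴)/(8·19.9³·8) = 35.503 N/mm = 35503 N/m
Wire length L = πDN_a = π·19.9·8 = 500.14 mm
m = ρ·(πd²/4)·L = 7850 × 11.946×10⁻⁶ m² × 0.50014 m = 0.046901 kg
f_n = ½√(k/m) = 0.5·√(35503/0.046901) = 0.5·√(7.5697e+05) = 435.02 Hz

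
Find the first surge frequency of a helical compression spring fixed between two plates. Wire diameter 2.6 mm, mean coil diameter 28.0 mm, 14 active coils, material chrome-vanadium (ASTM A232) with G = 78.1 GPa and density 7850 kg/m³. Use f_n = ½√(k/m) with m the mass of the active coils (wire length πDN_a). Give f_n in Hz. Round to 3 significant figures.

84.1 Hz

k = Gd⁴/(8D³N_a) = (78.1×10³)(2.6⁴)/(8·28.0³·14) = 1.4516 N/mm = 1451.6 N/m
Wire length L = πDN_a = π·28.0·14 = 1231.5 mm
m = ρ·(πd²/4)·L = 7850 × 5.3093×10⁻⁶ m² × 1.2315 m = 0.051327 kg
f_n = ½√(k/m) = 0.5·√(1451.6/0.051327) = 0.5·√(28282) = 84.086 Hz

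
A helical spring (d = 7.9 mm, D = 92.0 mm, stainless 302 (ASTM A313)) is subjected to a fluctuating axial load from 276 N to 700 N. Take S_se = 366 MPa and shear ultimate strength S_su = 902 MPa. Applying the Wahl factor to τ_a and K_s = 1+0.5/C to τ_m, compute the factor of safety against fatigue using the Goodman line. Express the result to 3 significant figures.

C = D/d = 92.0/7.9 = 11.6456; K_W = (4C−1)/(4C−4)+0.615/C = 1.1233; K_s = 1+0.5/C = 1.0429
F_a = (F_max−F_min)/2 = 212 N; F_m = (F_max+F_min)/2 = 488 N
τ_a = K_W·8F_aD/(πd³) = 1.1233 × 100.74 = 113.15 MPa
τ_m = K_s·8F_mD/(πd³) = 1.0429 × 231.88 = 241.84 MPa
Goodman: 1/n_f = τ_a/S_se + τ_m/S_su = 113.15/366 + 241.84/902 = 0.30916 + 0.26811 = 0.57727
n_f = 1/0.57727 = 1.732

1.73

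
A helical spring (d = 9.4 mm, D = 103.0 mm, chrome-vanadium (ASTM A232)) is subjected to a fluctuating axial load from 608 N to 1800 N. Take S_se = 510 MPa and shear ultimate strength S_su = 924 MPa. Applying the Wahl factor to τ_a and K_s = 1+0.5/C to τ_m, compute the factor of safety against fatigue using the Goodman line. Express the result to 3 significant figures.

C = D/d = 103.0/9.4 = 10.9574; K_W = (4C−1)/(4C−4)+0.615/C = 1.1314; K_s = 1+0.5/C = 1.0456
F_a = (F_max−F_min)/2 = 596 N; F_m = (F_max+F_min)/2 = 1204 N
τ_a = K_W·8F_aD/(πd³) = 1.1314 × 188.21 = 212.95 MPa
τ_m = K_s·8F_mD/(πd³) = 1.0456 × 380.21 = 397.56 MPa
Goodman: 1/n_f = τ_a/S_se + τ_m/S_su = 212.95/510 + 397.56/924 = 0.41755 + 0.43026 = 0.8478
n_f = 1/0.8478 = 1.18

1.18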